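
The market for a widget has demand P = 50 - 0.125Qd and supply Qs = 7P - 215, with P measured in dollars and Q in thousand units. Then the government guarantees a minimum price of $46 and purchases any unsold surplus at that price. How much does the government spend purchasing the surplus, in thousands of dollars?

Rearranging demand gives Qd = 400 - 8P. In a free market, 400 - 8P = 7P - 215 gives the equilibrium P* = 41, Q* = 72.
The floor of 46 is above the equilibrium price 41, so it binds.
At P = 46: Qd = 400 - 8·46 = 32 and Qs = 7·46 - 215 = 107.
Surplus = Qs - Qd = 75.
Government expenditure = surplus × support price = 75 × 46 = 3450.

3450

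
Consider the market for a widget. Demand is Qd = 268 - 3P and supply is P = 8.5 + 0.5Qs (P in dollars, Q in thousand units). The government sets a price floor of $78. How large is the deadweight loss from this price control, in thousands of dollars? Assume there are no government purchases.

1653.75

Rearranging supply gives Qs = 2P - 17. Equilibrium: 268 - 3P = 2P - 17, so 285 = 5P and P* = 57, Q* = 97.
Since 78 > 57, the floor is binding.
At P = 78: Qd = 268 - 3·78 = 34 and Qs = 2·78 - 17 = 139.
Quantity traded falls to 34. At Q = 34 the demand price is (268 - 34)/3 = 78 and the supply price is (17 + 34)/2 = 25.5.
Deadweight loss = ½ · (78 - 25.5) · (97 - 34) = ½ · 52.5 · 63 = 1653.75.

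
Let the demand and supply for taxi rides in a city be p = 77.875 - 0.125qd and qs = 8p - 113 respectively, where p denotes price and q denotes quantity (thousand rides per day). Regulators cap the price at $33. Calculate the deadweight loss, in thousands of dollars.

Rearranging demand gives qd = 623 - 8p. Equilibrium: 623 - 8p = 8p - 113, so 736 = 16p and p* = 46, q* = 255.
Since 33 < 46, the ceiling is binding.
At p = 33: qd = 623 - 8·33 = 359 and qs = 8·33 - 113 = 151.
Quantity traded falls to 151. At q = 151 the demand price is (623 - 151)/8 = 59 and the supply price is (113 + 151)/8 = 33.
Deadweight loss = ½ · (59 - 33) · (255 - 151) = ½ · 26 · 104 = 1352.

1352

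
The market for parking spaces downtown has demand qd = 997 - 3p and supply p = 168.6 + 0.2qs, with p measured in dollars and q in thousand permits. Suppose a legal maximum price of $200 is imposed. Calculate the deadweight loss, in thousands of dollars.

Rearranging supply gives qs = 5p - 843. In a free market, 997 - 3p = 5p - 843 gives the equilibrium p* = 230, q* = 307.
Since 200 < 230, the ceiling is binding.
At p = 200: qd = 997 - 3·200 = 397 and qs = 5·200 - 843 = 157.
Quantity traded falls to 157. At q = 157 the demand price is (997 - 157)/3 = 280 and the supply price is (843 + 157)/5 = 200.
Deadweight loss = ½ · (280 - 200) · (307 - 157) = ½ · 80 · 150 = 6000.

6000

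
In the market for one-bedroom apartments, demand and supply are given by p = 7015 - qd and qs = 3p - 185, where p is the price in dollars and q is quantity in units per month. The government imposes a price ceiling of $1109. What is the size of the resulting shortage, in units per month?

2764

Rearranging demand gives qd = 7015 - p. In a free market, 7015 - p = 3p - 185 gives the equilibrium p* = 1800, q* = 5215.
Because the ceiling (1109) lies below the market-clearing price, it is binding.
At p = 1109: qd = 7015 - 1109 = 5906 and qs = 3·1109 - 185 = 3142.
Shortage = qd - qs = 5906 - 3142 = 2764.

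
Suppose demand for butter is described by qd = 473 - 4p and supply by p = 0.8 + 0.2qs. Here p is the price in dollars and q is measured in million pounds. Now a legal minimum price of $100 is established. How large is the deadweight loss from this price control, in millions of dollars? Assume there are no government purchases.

Rearranging supply gives qs = 5p - 4. In a free market, 473 - 4p = 5p - 4 gives the equilibrium p* = 53, q* = 261.
The floor of 100 is above the equilibrium price 53, so it binds.
At p = 100: qd = 473 - 4·100 = 73 and qs = 5·100 - 4 = 496.
Quantity traded falls to 73. At q = 73 the demand price is (473 - 73)/4 = 100 and the supply price is (4 + 73)/5 = 15.4.
Deadweight loss = ½ · (100 - 15.4) · (261 - 73) = ½ · 84.6 · 188 = 7952.4.

7952.4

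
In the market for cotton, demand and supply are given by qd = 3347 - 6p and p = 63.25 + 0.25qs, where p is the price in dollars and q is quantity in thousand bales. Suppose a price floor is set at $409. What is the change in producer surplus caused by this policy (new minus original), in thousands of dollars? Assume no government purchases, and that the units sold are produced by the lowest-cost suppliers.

32952.5

Rearranging supply gives qs = 4p - 253. Equilibrium: 3347 - 6p = 4p - 253, so 3600 = 10p and p* = 360, q* = 1187.
The floor of 409 is above the equilibrium price 360, so it binds.
At p = 409: qd = 3347 - 6·409 = 893 and qs = 4·409 - 253 = 1383.
Producer surplus without the control is ½ · (360 - 63.25) · 1187 = 176121.125.
With the floor, 893 units are sold at 409. The supply price at q = 893 is 286.5, so PS = ½ · [(409 - 63.25) + (409 - 286.5)] · 893 = 209073.625.
Change in producer surplus = 209073.625 - 176121.125 = 32952.5.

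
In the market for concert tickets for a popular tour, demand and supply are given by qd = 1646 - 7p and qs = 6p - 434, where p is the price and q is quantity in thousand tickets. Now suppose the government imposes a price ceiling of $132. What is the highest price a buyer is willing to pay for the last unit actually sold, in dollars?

In a free market, 1646 - 7p = 6p - 434 gives the equilibrium p* = 160, q* = 526.
The ceiling of 132 is below the equilibrium price 160, so it binds.
At p = 132: qd = 1646 - 7·132 = 722 and qs = 6·132 - 434 = 358.
Only 358 units reach the market. On the demand curve, the marginal buyer's willingness to pay at q = 358 is (1646 - 358)/7 = 184.

184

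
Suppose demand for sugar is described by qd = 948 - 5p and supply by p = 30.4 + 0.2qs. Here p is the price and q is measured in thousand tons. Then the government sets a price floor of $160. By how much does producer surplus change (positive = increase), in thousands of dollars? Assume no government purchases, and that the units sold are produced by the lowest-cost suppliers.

1150

Rearranging supply gives qs = 5p - 152. Setting quantity demanded equal to quantity supplied, 948 - 5p = 5p - 152, gives p* = 110 and q* = 398.
Since 160 > 110, the floor is binding.
At p = 160: qd = 948 - 5·160 = 148 and qs = 5·160 - 152 = 648.
Producer surplus without the control is ½ · (110 - 30.4) · 398 = 15840.4.
With the floor, 148 units are sold at 160. The supply price at q = 148 is 60, so PS = ½ · [(160 - 30.4) + (160 - 60)] · 148 = 16990.4.
Change in producer surplus = 16990.4 - 15840.4 = 1150.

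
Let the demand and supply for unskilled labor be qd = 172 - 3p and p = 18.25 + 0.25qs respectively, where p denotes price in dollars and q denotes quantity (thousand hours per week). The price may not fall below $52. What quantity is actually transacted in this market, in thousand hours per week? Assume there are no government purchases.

Rearranging supply gives qs = 4p - 73. Equilibrium: 172 - 3p = 4p - 73, so 245 = 7p and p* = 35, q* = 67.
Because the floor (52) lies above the market-clearing price, it is binding.
At p = 52: qd = 172 - 3·52 = 16 and qs = 4·52 - 73 = 135.
The quantity actually transacted is the short side, demand: 16.

16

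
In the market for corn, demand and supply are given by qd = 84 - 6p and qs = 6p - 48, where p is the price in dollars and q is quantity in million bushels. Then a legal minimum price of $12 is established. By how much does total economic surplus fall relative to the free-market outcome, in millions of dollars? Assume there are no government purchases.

6

In a free market, 84 - 6p = 6p - 48 gives the equilibrium p* = 11, q* = 18.
The floor of 12 is above the equilibrium price 11, so it binds.
At p = 12: qd = 84 - 6·12 = 12 and qs = 6·12 - 48 = 24.
Quantity traded falls to 12. At q = 12 the demand price is (84 - 12)/6 = 12 and the supply price is (48 + 12)/6 = 10.
Deadweight loss = ½ · (12 - 10) · (18 - 12) = ½ · 2 · 6 = 6.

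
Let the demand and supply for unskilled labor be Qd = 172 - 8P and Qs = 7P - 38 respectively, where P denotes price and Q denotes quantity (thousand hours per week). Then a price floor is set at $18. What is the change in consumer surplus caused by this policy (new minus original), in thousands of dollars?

Setting quantity demanded equal to quantity supplied, 172 - 8P = 7P - 38, gives P* = 14 and Q* = 60.
The floor of 18 is above the equilibrium price 14, so it binds.
At P = 18: Qd = 172 - 8·18 = 28 and Qs = 7·18 - 38 = 88.
Consumer surplus without the control is ½ · (21.5 - 14) · 60 = 225.
With the floor, consumers buy 28 units at 18, so CS = ½ · (21.5 - 18) · 28 = 49.
Change in consumer surplus = 49 - 225 = -176.

-176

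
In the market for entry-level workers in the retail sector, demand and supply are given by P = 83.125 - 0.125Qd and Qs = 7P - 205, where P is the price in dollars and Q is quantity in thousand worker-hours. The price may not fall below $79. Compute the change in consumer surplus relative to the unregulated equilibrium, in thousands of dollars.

-2457

Rearranging demand gives Qd = 665 - 8P. Equilibrium: 665 - 8P = 7P - 205, so 870 = 15P and P* = 58, Q* = 201.
Since 79 > 58, the floor is binding.
At P = 79: Qd = 665 - 8·79 = 33 and Qs = 7·79 - 205 = 348.
Consumer surplus without the control is ½ · (83.125 - 58) · 201 = 2525.0625.
With the floor, consumers buy 33 units at 79, so CS = ½ · (83.125 - 79) · 33 = 68.0625.
Change in consumer surplus = 68.0625 - 2525.0625 = -2457.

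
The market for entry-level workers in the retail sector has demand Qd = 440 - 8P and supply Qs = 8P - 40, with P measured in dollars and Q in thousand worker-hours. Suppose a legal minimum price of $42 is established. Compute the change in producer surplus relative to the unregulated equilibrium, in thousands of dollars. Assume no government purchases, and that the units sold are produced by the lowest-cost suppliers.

672

Without the control the market clears where 440 - 8P = 8P - 40, i.e. P* = 30 and Q* = 200.
Because the floor (42) lies above the market-clearing price, it is binding.
At P = 42: Qd = 440 - 8·42 = 104 and Qs = 8·42 - 40 = 296.
Producer surplus without the control is ½ · (30 - 5) · 200 = 2500.
With the floor, 104 units are sold at 42. The supply price at Q = 104 is 18, so PS = ½ · [(42 - 5) + (42 - 18)] · 104 = 3172.
Change in producer surplus = 3172 - 2500 = 672.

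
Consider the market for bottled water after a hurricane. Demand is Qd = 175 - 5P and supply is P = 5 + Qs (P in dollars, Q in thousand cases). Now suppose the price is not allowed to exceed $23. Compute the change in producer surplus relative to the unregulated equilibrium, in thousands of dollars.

-150.5

Rearranging supply gives Qs = P - 5. Equilibrium: 175 - 5P = P - 5, so 180 = 6P and P* = 30, Q* = 25.
Because the ceiling (23) lies below the market-clearing price, it is binding.
At P = 23: Qd = 175 - 5·23 = 60 and Qs = 23 - 5 = 18.
Producer surplus without the control is ½ · (30 - 5) · 25 = 312.5.
With the ceiling, producers sell 18 units at 23, so PS = ½ · (23 - 5) · 18 = 162.
Change in producer surplus = 162 - 312.5 = -150.5.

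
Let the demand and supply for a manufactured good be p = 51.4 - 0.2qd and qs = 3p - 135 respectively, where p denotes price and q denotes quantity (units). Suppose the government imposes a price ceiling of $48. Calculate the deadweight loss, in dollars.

2.4

Rearranging demand gives qd = 257 - 5p. In a free market, 257 - 5p = 3p - 135 gives the equilibrium p* = 49, q* = 12.
Because the ceiling (48) lies below the market-clearing price, it is binding.
At p = 48: qd = 257 - 5·48 = 17 and qs = 3·48 - 135 = 9.
Quantity traded falls to 9. At q = 9 the demand price is (257 - 9)/5 = 49.6 and the supply price is (135 + 9)/3 = 48.
Deadweight loss = ½ · (49.6 - 48) · (12 - 9) = ½ · 1.6 · 3 = 2.4.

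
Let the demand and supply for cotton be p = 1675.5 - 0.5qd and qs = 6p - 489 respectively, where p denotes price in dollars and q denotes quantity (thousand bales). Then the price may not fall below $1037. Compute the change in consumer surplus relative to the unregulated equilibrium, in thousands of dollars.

-1021538

Rearranging demand gives qd = 3351 - 2p. Setting quantity demanded equal to quantity supplied, 3351 - 2p = 6p - 489, gives p* = 480 and q* = 2391.
The floor of 1037 is above the equilibrium price 480, so it binds.
At p = 1037: qd = 3351 - 2·1037 = 1277 and qs = 6·1037 - 489 = 5733.
Consumer surplus without the control is ½ · (1675.5 - 480) · 2391 = 1429220.25.
With the floor, consumers buy 1277 units at 1037, so CS = ½ · (1675.5 - 1037) · 1277 = 407682.25.
Change in consumer surplus = 407682.25 - 1429220.25 = -1021538.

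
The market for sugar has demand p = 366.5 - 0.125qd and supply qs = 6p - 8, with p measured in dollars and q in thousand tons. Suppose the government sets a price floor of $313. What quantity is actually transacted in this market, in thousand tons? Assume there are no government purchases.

Rearranging demand gives qd = 2932 - 8p. In a free market, 2932 - 8p = 6p - 8 gives the equilibrium p* = 210, q* = 1252.
The floor of 313 is above the equilibrium price 210, so it binds.
At p = 313: qd = 2932 - 8·313 = 428 and qs = 6·313 - 8 = 1870.
The quantity actually transacted is the short side, demand: 428.

428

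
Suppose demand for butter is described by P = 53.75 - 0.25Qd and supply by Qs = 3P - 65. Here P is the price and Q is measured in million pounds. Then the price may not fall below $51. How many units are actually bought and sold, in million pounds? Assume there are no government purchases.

Rearranging demand gives Qd = 215 - 4P. Equilibrium: 215 - 4P = 3P - 65, so 280 = 7P and P* = 40, Q* = 55.
Since 51 > 40, the floor is binding.
At P = 51: Qd = 215 - 4·51 = 11 and Qs = 3·51 - 65 = 88.
The quantity actually transacted is the short side, demand: 11.

11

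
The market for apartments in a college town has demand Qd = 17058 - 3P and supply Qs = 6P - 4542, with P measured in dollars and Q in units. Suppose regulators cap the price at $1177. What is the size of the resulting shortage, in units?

11007

Setting quantity demanded equal to quantity supplied, 17058 - 3P = 6P - 4542, gives P* = 2400 and Q* = 9858.
Since 1177 < 2400, the ceiling is binding.
At P = 1177: Qd = 17058 - 3·1177 = 13527 and Qs = 6·1177 - 4542 = 2520.
Shortage = Qd - Qs = 13527 - 2520 = 11007.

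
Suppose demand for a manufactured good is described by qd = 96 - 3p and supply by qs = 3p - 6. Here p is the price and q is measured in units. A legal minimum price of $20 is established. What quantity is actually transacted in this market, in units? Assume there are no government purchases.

36

Setting quantity demanded equal to quantity supplied, 96 - 3p = 3p - 6, gives p* = 17 and q* = 45.
Because the floor (20) lies above the market-clearing price, it is binding.
At p = 20: qd = 96 - 3·20 = 36 and qs = 3·20 - 6 = 54.
The quantity actually transacted is the short side, demand: 36.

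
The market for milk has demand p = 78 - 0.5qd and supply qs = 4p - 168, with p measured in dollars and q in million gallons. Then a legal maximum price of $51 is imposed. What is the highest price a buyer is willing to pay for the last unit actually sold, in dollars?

Rearranging demand gives qd = 156 - 2p. Setting quantity demanded equal to quantity supplied, 156 - 2p = 4p - 168, gives p* = 54 and q* = 48.
The ceiling of 51 is below the equilibrium price 54, so it binds.
At p = 51: qd = 156 - 2·51 = 54 and qs = 4·51 - 168 = 36.
Only 36 units reach the market. On the demand curve, the marginal buyer's willingness to pay at q = 36 is (156 - 36)/2 = 60.

60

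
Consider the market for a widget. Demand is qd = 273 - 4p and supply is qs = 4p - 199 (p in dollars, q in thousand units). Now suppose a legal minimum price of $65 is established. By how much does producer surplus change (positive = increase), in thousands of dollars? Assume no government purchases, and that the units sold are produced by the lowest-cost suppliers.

Without the control the market clears where 273 - 4p = 4p - 199, i.e. p* = 59 and q* = 37.
Because the floor (65) lies above the market-clearing price, it is binding.
At p = 65: qd = 273 - 4·65 = 13 and qs = 4·65 - 199 = 61.
Producer surplus without the control is ½ · (59 - 49.75) · 37 = 171.125.
With the floor, 13 units are sold at 65. The supply price at q = 13 is 53, so PS = ½ · [(65 - 49.75) + (65 - 53)] · 13 = 177.125.
Change in producer surplus = 177.125 - 171.125 = 6.

6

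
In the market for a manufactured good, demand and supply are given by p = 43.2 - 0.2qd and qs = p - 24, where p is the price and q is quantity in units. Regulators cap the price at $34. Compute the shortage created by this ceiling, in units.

Rearranging demand gives qd = 216 - 5p. Setting quantity demanded equal to quantity supplied, 216 - 5p = p - 24, gives p* = 40 and q* = 16.
The ceiling of 34 is below the equilibrium price 40, so it binds.
At p = 34: qd = 216 - 5·34 = 46 and qs = 34 - 24 = 10.
Shortage = qd - qs = 46 - 10 = 36.

36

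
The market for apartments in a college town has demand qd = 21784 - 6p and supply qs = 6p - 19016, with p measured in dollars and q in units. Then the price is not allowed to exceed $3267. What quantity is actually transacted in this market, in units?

In a free market, 21784 - 6p = 6p - 19016 gives the equilibrium p* = 3400, q* = 1384.
Since 3267 < 3400, the ceiling is binding.
At p = 3267: qd = 21784 - 6·3267 = 2182 and qs = 6·3267 - 19016 = 586.
The quantity actually transacted is the short side, supply: 586.

586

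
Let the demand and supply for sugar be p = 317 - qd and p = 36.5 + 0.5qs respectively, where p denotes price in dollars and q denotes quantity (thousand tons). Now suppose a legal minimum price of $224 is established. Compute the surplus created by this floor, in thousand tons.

282

Rearranging demand gives qd = 317 - p; rearranging supply gives qs = 2p - 73. Setting quantity demanded equal to quantity supplied, 317 - p = 2p - 73, gives p* = 130 and q* = 187.
The floor of 224 is above the equilibrium price 130, so it binds.
At p = 224: qd = 317 - 224 = 93 and qs = 2·224 - 73 = 375.
Surplus = qs - qd = 375 - 93 = 282.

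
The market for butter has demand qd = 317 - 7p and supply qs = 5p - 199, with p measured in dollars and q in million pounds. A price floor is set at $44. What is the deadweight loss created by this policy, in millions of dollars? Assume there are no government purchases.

8.4

Setting quantity demanded equal to quantity supplied, 317 - 7p = 5p - 199, gives p* = 43 and q* = 16.
Since 44 > 43, the floor is binding.
At p = 44: qd = 317 - 7·44 = 9 and qs = 5·44 - 199 = 21.
Quantity traded falls to 9. At q = 9 the demand price is (317 - 9)/7 = 44 and the supply price is (199 + 9)/5 = 41.6.
Deadweight loss = ½ · (44 - 41.6) · (16 - 9) = ½ · 2.4 · 7 = 8.4.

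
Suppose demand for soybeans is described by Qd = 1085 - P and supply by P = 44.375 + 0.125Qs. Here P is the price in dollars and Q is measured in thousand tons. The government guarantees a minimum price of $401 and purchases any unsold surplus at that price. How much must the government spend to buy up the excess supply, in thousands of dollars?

Rearranging supply gives Qs = 8P - 355. Without the control the market clears where 1085 - P = 8P - 355, i.e. P* = 160 and Q* = 925.
The floor of 401 is above the equilibrium price 160, so it binds.
At P = 401: Qd = 1085 - 401 = 684 and Qs = 8·401 - 355 = 2853.
Surplus = Qs - Qd = 2169.
Government expenditure = surplus × support price = 2169 × 401 = 869769.

869769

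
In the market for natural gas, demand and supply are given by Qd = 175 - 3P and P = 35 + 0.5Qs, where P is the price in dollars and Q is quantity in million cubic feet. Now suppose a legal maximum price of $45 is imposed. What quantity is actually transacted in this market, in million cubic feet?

Rearranging supply gives Qs = 2P - 70. Equilibrium: 175 - 3P = 2P - 70, so 245 = 5P and P* = 49, Q* = 28.
The ceiling of 45 is below the equilibrium price 49, so it binds.
At P = 45: Qd = 175 - 3·45 = 40 and Qs = 2·45 - 70 = 20.
The quantity actually transacted is the short side, supply: 20.

20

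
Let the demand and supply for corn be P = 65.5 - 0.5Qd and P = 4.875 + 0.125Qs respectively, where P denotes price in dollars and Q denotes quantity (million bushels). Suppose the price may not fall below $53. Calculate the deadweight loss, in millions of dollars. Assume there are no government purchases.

1620

Rearranging demand gives Qd = 131 - 2P; rearranging supply gives Qs = 8P - 39. Equilibrium: 131 - 2P = 8P - 39, so 170 = 10P and P* = 17, Q* = 97.
Since 53 > 17, the floor is binding.
At P = 53: Qd = 131 - 2·53 = 25 and Qs = 8·53 - 39 = 385.
Quantity traded falls to 25. At Q = 25 the demand price is (131 - 25)/2 = 53 and the supply price is (39 + 25)/8 = 8.
Deadweight loss = ½ · (53 - 8) · (97 - 25) = ½ · 45 · 72 = 1620.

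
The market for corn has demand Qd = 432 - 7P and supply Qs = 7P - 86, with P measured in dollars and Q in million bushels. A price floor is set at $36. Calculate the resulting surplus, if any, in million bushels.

0

Equilibrium: 432 - 7P = 7P - 86, so 518 = 14P and P* = 37, Q* = 173.
Since 36 is below P* = 37, the floor does not bind and the free-market outcome prevails.
Since the control does not bind, there is no surplus.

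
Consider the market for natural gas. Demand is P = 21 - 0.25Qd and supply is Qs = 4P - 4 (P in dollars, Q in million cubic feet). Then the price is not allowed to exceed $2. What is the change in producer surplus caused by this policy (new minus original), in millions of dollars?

-198

Rearranging demand gives Qd = 84 - 4P. Without the control the market clears where 84 - 4P = 4P - 4, i.e. P* = 11 and Q* = 40.
The ceiling of 2 is below the equilibrium price 11, so it binds.
At P = 2: Qd = 84 - 4·2 = 76 and Qs = 4·2 - 4 = 4.
Producer surplus without the control is ½ · (11 - 1) · 40 = 200.
With the ceiling, producers sell 4 units at 2, so PS = ½ · (2 - 1) · 4 = 2.
Change in producer surplus = 2 - 200 = -198.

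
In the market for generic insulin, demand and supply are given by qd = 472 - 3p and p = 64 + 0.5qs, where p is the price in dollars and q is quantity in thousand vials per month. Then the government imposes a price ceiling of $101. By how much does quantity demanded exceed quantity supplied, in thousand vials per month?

Rearranging supply gives qs = 2p - 128. Equilibrium: 472 - 3p = 2p - 128, so 600 = 5p and p* = 120, q* = 112.
Since 101 < 120, the ceiling is binding.
At p = 101: qd = 472 - 3·101 = 169 and qs = 2·101 - 128 = 74.
Shortage = qd - qs = 169 - 74 = 95.

95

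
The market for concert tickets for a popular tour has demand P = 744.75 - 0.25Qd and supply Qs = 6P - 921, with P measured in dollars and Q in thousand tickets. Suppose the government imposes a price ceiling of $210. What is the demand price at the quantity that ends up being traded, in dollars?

660

Rearranging demand gives Qd = 2979 - 4P. In a free market, 2979 - 4P = 6P - 921 gives the equilibrium P* = 390, Q* = 1419.
Since 210 < 390, the ceiling is binding.
At P = 210: Qd = 2979 - 4·210 = 2139 and Qs = 6·210 - 921 = 339.
Only 339 units reach the market. On the demand curve, the marginal buyer's willingness to pay at Q = 339 is (2979 - 339)/4 = 660.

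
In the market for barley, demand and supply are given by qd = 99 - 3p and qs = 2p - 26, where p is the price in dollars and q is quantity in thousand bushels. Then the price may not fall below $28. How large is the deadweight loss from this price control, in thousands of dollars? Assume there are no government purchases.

Setting quantity demanded equal to quantity supplied, 99 - 3p = 2p - 26, gives p* = 25 and q* = 24.
The floor of 28 is above the equilibrium price 25, so it binds.
At p = 28: qd = 99 - 3·28 = 15 and qs = 2·28 - 26 = 30.
Quantity traded falls to 15. At q = 15 the demand price is (99 - 15)/3 = 28 and the supply price is (26 + 15)/2 = 20.5.
Deadweight loss = ½ · (28 - 20.5) · (24 - 15) = ½ · 7.5 · 9 = 33.75.

33.75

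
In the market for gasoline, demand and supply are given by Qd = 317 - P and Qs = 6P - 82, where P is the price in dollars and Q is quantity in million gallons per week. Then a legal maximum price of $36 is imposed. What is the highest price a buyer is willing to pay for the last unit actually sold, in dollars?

Setting quantity demanded equal to quantity supplied, 317 - P = 6P - 82, gives P* = 57 and Q* = 260.
Because the ceiling (36) lies below the market-clearing price, it is binding.
At P = 36: Qd = 317 - 36 = 281 and Qs = 6·36 - 82 = 134.
Only 134 units reach the market. On the demand curve, the marginal buyer's willingness to pay at Q = 134 is (317 - 134) = 183.

183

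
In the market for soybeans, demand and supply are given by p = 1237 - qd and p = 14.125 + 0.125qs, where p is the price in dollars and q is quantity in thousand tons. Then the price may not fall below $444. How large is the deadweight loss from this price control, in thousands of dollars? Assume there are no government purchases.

48620.25

Rearranging demand gives qd = 1237 - p; rearranging supply gives qs = 8p - 113. Setting quantity demanded equal to quantity supplied, 1237 - p = 8p - 113, gives p* = 150 and q* = 1087.
Because the floor (444) lies above the market-clearing price, it is binding.
At p = 444: qd = 1237 - 444 = 793 and qs = 8·444 - 113 = 3439.
Quantity traded falls to 793. At q = 793 the demand price is 1237 - 793 = 444 and the supply price is (113 + 793)/8 = 113.25.
Deadweight loss = ½ · (444 - 113.25) · (1087 - 793) = ½ · 330.75 · 294 = 48620.25.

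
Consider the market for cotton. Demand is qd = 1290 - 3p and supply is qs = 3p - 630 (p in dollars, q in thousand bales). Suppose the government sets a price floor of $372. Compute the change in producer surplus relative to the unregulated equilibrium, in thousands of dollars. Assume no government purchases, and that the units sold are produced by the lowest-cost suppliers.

Setting quantity demanded equal to quantity supplied, 1290 - 3p = 3p - 630, gives p* = 320 and q* = 330.
Since 372 > 320, the floor is binding.
At p = 372: qd = 1290 - 3·372 = 174 and qs = 3·372 - 630 = 486.
Producer surplus without the control is ½ · (320 - 210) · 330 = 18150.
With the floor, 174 units are sold at 372. The supply price at q = 174 is 268, so PS = ½ · [(372 - 210) + (372 - 268)] · 174 = 23142.
Change in producer surplus = 23142 - 18150 = 4992.

4992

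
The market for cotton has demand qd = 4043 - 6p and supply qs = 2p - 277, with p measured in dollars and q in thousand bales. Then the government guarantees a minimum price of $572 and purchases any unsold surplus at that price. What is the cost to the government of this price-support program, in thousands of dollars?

146432

Equilibrium: 4043 - 6p = 2p - 277, so 4320 = 8p and p* = 540, q* = 803.
Because the floor (572) lies above the market-clearing price, it is binding.
At p = 572: qd = 4043 - 6·572 = 611 and qs = 2·572 - 277 = 867.
Surplus = qs - qd = 256.
Government expenditure = surplus × support price = 256 × 572 = 146432.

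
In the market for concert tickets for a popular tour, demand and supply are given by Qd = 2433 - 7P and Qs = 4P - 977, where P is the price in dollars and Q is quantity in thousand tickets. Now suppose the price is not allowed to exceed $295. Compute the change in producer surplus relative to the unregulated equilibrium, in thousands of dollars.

Setting quantity demanded equal to quantity supplied, 2433 - 7P = 4P - 977, gives P* = 310 and Q* = 263.
The ceiling of 295 is below the equilibrium price 310, so it binds.
At P = 295: Qd = 2433 - 7·295 = 368 and Qs = 4·295 - 977 = 203.
Producer surplus without the control is ½ · (310 - 244.25) · 263 = 8646.125.
With the ceiling, producers sell 203 units at 295, so PS = ½ · (295 - 244.25) · 203 = 5151.125.
Change in producer surplus = 5151.125 - 8646.125 = -3495.

-3495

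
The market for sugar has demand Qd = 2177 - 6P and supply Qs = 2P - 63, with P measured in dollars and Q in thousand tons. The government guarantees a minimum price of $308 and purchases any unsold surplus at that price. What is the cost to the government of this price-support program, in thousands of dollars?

In a free market, 2177 - 6P = 2P - 63 gives the equilibrium P* = 280, Q* = 497.
Because the floor (308) lies above the market-clearing price, it is binding.
At P = 308: Qd = 2177 - 6·308 = 329 and Qs = 2·308 - 63 = 553.
Surplus = Qs - Qd = 224.
Government expenditure = surplus × support price = 224 × 308 = 68992.

68992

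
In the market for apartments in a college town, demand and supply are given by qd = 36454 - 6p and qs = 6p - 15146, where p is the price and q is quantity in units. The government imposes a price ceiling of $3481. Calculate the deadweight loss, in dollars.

4024566

Without the control the market clears where 36454 - 6p = 6p - 15146, i.e. p* = 4300 and q* = 10654.
The ceiling of 3481 is below the equilibrium price 4300, so it binds.
At p = 3481: qd = 36454 - 6·3481 = 15568 and qs = 6·3481 - 15146 = 5740.
Quantity traded falls to 5740. At q = 5740 the demand price is (36454 - 5740)/6 = 5119 and the supply price is (15146 + 5740)/6 = 3481.
Deadweight loss = ½ · (5119 - 3481) · (10654 - 5740) = ½ · 1638 · 4914 = 4024566.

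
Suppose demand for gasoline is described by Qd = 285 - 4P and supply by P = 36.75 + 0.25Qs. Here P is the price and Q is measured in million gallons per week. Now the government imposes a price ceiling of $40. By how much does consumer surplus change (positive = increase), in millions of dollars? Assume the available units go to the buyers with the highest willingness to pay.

-210

Rearranging supply gives Qs = 4P - 147. In a free market, 285 - 4P = 4P - 147 gives the equilibrium P* = 54, Q* = 69.
The ceiling of 40 is below the equilibrium price 54, so it binds.
At P = 40: Qd = 285 - 4·40 = 125 and Qs = 4·40 - 147 = 13.
Consumer surplus without the control is ½ · (71.25 - 54) · 69 = 595.125.
With the ceiling, 13 units are sold at 40 (assume they go to the highest-value buyers). The demand price at Q = 13 is 68, so CS = ½ · [(71.25 - 40) + (68 - 40)] · 13 = 385.125.
Change in consumer surplus = 385.125 - 595.125 = -210.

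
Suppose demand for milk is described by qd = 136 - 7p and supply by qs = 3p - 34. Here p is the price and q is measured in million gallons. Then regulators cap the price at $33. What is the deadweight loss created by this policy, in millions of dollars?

0

In a free market, 136 - 7p = 3p - 34 gives the equilibrium p* = 17, q* = 17.
The ceiling of 33 is above the equilibrium price 17, so it is not binding; the market clears at p* = 17, q* = 17.
Since the control does not bind, no trades are prevented and deadweight loss is zero.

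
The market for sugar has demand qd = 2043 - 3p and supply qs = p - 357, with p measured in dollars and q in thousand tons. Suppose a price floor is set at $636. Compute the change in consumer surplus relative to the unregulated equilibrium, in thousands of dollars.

Without the control the market clears where 2043 - 3p = p - 357, i.e. p* = 600 and q* = 243.
The floor of 636 is above the equilibrium price 600, so it binds.
At p = 636: qd = 2043 - 3·636 = 135 and qs = 636 - 357 = 279.
Consumer surplus without the control is ½ · (681 - 600) · 243 = 9841.5.
With the floor, consumers buy 135 units at 636, so CS = ½ · (681 - 636) · 135 = 3037.5.
Change in consumer surplus = 3037.5 - 9841.5 = -6804.

-6804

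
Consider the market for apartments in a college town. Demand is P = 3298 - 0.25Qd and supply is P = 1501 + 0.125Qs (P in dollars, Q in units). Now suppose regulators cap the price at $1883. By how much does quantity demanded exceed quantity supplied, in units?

2604

Rearranging demand gives Qd = 13192 - 4P; rearranging supply gives Qs = 8P - 12008. Equilibrium: 13192 - 4P = 8P - 12008, so 25200 = 12P and P* = 2100, Q* = 4792.
The ceiling of 1883 is below the equilibrium price 2100, so it binds.
At P = 1883: Qd = 13192 - 4·1883 = 5660 and Qs = 8·1883 - 12008 = 3056.
Shortage = Qd - Qs = 5660 - 3056 = 2604.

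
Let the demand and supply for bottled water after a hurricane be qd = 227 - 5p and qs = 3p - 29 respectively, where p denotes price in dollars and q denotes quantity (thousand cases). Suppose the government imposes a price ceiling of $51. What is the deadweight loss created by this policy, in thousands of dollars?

0

Without the control the market clears where 227 - 5p = 3p - 29, i.e. p* = 32 and q* = 67.
Since 51 is above p* = 32, the ceiling does not bind and the free-market outcome prevails.
Since the control does not bind, no trades are prevented and deadweight loss is zero.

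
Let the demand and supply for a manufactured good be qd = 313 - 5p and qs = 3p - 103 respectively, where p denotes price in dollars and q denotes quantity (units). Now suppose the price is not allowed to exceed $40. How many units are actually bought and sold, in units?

Equilibrium: 313 - 5p = 3p - 103, so 416 = 8p and p* = 52, q* = 53.
Because the ceiling (40) lies below the market-clearing price, it is binding.
At p = 40: qd = 313 - 5·40 = 113 and qs = 3·40 - 103 = 17.
The quantity actually transacted is the short side, supply: 17.

17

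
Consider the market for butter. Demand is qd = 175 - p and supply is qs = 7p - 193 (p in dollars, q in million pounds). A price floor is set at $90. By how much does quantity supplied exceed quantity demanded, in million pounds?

352

Equilibrium: 175 - p = 7p - 193, so 368 = 8p and p* = 46, q* = 129.
The floor of 90 is above the equilibrium price 46, so it binds.
At p = 90: qd = 175 - 90 = 85 and qs = 7·90 - 193 = 437.
Surplus = qs - qd = 437 - 85 = 352.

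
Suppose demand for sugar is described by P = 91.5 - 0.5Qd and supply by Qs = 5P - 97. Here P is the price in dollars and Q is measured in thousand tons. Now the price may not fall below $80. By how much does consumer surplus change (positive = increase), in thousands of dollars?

-2520

Rearranging demand gives Qd = 183 - 2P. Setting quantity demanded equal to quantity supplied, 183 - 2P = 5P - 97, gives P* = 40 and Q* = 103.
Because the floor (80) lies above the market-clearing price, it is binding.
At P = 80: Qd = 183 - 2·80 = 23 and Qs = 5·80 - 97 = 303.
Consumer surplus without the control is ½ · (91.5 - 40) · 103 = 2652.25.
With the floor, consumers buy 23 units at 80, so CS = ½ · (91.5 - 80) · 23 = 132.25.
Change in consumer surplus = 132.25 - 2652.25 = -2520.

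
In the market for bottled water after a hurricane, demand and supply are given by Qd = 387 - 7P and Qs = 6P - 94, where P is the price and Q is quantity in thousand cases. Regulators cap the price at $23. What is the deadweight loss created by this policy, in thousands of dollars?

1092

Setting quantity demanded equal to quantity supplied, 387 - 7P = 6P - 94, gives P* = 37 and Q* = 128.
The ceiling of 23 is below the equilibrium price 37, so it binds.
At P = 23: Qd = 387 - 7·23 = 226 and Qs = 6·23 - 94 = 44.
Quantity traded falls to 44. At Q = 44 the demand price is (387 - 44)/7 = 49 and the supply price is (94 + 44)/6 = 23.
Deadweight loss = ½ · (49 - 23) · (128 - 44) = ½ · 26 · 84 = 1092.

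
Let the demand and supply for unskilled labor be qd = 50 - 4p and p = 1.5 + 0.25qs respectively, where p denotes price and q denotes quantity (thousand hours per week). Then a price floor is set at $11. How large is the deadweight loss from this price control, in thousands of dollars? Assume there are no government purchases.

64

Rearranging supply gives qs = 4p - 6. Without the control the market clears where 50 - 4p = 4p - 6, i.e. p* = 7 and q* = 22.
The floor of 11 is above the equilibrium price 7, so it binds.
At p = 11: qd = 50 - 4·11 = 6 and qs = 4·11 - 6 = 38.
Quantity traded falls to 6. At q = 6 the demand price is (50 - 6)/4 = 11 and the supply price is (6 + 6)/4 = 3.
Deadweight loss = ½ · (11 - 3) · (22 - 6) = ½ · 8 · 16 = 64.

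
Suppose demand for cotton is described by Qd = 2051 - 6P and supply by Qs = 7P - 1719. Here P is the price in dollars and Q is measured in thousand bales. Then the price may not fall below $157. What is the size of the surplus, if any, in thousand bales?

Without the control the market clears where 2051 - 6P = 7P - 1719, i.e. P* = 290 and Q* = 311.
The floor of 157 is below the equilibrium price 290, so it is not binding; the market clears at P* = 290, Q* = 311.
Since the control does not bind, there is no surplus.

0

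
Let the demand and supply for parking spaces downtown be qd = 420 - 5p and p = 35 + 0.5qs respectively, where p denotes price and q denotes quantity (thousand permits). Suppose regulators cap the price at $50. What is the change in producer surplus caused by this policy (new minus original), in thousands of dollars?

Rearranging supply gives qs = 2p - 70. In a free market, 420 - 5p = 2p - 70 gives the equilibrium p* = 70, q* = 70.
The ceiling of 50 is below the equilibrium price 70, so it binds.
At p = 50: qd = 420 - 5·50 = 170 and qs = 2·50 - 70 = 30.
Producer surplus without the control is ½ · (70 - 35) · 70 = 1225.
With the ceiling, producers sell 30 units at 50, so PS = ½ · (50 - 35) · 30 = 225.
Change in producer surplus = 225 - 1225 = -1000.

-1000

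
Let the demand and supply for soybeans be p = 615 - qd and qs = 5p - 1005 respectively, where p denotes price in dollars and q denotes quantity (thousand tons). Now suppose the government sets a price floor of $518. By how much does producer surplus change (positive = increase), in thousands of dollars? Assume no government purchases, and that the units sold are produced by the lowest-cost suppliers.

17905.6

Rearranging demand gives qd = 615 - p. Without the control the market clears where 615 - p = 5p - 1005, i.e. p* = 270 and q* = 345.
Since 518 > 270, the floor is binding.
At p = 518: qd = 615 - 518 = 97 and qs = 5·518 - 1005 = 1585.
Producer surplus without the control is ½ · (270 - 201) · 345 = 11902.5.
With the floor, 97 units are sold at 518. The supply price at q = 97 is 220.4, so PS = ½ · [(518 - 201) + (518 - 220.4)] · 97 = 29808.1.
Change in producer surplus = 29808.1 - 11902.5 = 17905.6.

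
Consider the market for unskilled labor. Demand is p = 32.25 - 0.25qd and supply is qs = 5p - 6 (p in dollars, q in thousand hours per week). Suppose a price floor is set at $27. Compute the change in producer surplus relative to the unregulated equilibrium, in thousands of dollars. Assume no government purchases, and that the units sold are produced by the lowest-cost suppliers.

Rearranging demand gives qd = 129 - 4p. Without the control the market clears where 129 - 4p = 5p - 6, i.e. p* = 15 and q* = 69.
Since 27 > 15, the floor is binding.
At p = 27: qd = 129 - 4·27 = 21 and qs = 5·27 - 6 = 129.
Producer surplus without the control is ½ · (15 - 1.2) · 69 = 476.1.
With the floor, 21 units are sold at 27. The supply price at q = 21 is 5.4, so PS = ½ · [(27 - 1.2) + (27 - 5.4)] · 21 = 497.7.
Change in producer surplus = 497.7 - 476.1 = 21.6.

21.6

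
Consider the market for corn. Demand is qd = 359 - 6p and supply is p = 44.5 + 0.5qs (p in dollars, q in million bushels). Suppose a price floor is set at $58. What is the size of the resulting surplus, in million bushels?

16

Rearranging supply gives qs = 2p - 89. Setting quantity demanded equal to quantity supplied, 359 - 6p = 2p - 89, gives p* = 56 and q* = 23.
Because the floor (58) lies above the market-clearing price, it is binding.
At p = 58: qd = 359 - 6·58 = 11 and qs = 2·58 - 89 = 27.
Surplus = qs - qd = 27 - 11 = 16.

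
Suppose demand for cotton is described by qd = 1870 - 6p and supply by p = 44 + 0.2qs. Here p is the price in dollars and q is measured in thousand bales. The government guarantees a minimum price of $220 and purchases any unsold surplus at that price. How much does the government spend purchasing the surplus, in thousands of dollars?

Rearranging supply gives qs = 5p - 220. In a free market, 1870 - 6p = 5p - 220 gives the equilibrium p* = 190, q* = 730.
The floor of 220 is above the equilibrium price 190, so it binds.
At p = 220: qd = 1870 - 6·220 = 550 and qs = 5·220 - 220 = 880.
Surplus = qs - qd = 330.
Government expenditure = surplus × support price = 330 × 220 = 72600.

72600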